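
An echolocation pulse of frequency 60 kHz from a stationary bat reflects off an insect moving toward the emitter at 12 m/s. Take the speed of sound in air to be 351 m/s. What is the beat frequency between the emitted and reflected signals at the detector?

The insect first receives the wave as a moving observer: f₁ = f₀ · (v + u)/v = 60 × (351 + 12)/351 ≈ 62.05 kHz.
On reflection it acts as a source moving toward the stationary detector: f₂ = f₁ · v/(v − u) = 62.05 × 351/339 ≈ 64.25 kHz.
Equivalently f₂ = f₀ · (v + u)/(v − u).
Beat frequency (with f₀ = 60000 Hz): |f₂ − f₀| = 2u·f₀/(v − u) = 2 × 12 × 60000/339 ≈ 4248 Hz.

4248 Hz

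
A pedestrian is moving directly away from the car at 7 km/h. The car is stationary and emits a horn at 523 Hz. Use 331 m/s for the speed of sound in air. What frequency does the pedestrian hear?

7 km/h = 1.944 m/s.
Only the observer moves, away from the source, so f' = f · (v − v_o)/v.
f' = 523 × (331 − 1.944)/331 = 523 × 329.06/331 ≈ 520 Hz.

520 Hz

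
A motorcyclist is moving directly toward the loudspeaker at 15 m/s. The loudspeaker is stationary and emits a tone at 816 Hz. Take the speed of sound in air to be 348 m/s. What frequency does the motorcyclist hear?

Moving observer, stationary source: f' = f · (v + v_o)/v.
f' = 816 × (348 + 15)/348 = 816 × 363/348 ≈ 851 Hz.

851 Hz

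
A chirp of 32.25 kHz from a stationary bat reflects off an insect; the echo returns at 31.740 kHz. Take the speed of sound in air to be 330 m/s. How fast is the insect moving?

2.63 m/s

Double Doppler shift off a moving reflector: f₂ = f₀ · (v + u)/(v − u) (u > 0 toward emitter).
Rearranging, u = v · (f₂ − f₀)/(f₂ + f₀) = 330 × -0.510/63.990 ≈ -2.63 m/s.
So the insect is moving at 2.63 m/s away from the emitter.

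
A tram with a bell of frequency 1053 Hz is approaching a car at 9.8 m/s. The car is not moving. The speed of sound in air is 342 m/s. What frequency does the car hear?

1084 Hz

Moving source, stationary observer: f' = f · v/(v − v_s) since the source is approaching.
f' = 1053 × 342/(342 − 9.8) = 1053 × 342/332.2 ≈ 1084 Hz.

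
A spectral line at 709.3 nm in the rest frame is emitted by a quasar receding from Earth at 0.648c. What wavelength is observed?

1534.7 nm

Relativistic Doppler for wavelength: λ' = λ₀ · √((1 + β)/(1 − β)).
λ' = 709.3 × √(1.6480/0.3520) = 709.3 × 2.16375 ≈ 1534.7 nm.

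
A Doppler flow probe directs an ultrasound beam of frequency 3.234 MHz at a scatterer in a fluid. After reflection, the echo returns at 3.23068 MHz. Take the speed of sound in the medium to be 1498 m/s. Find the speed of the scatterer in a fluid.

Double Doppler shift off a moving reflector: f₂ = f₀ · (v + u)/(v − u) (u > 0 toward emitter).
Rearranging, u = v · (f₂ − f₀)/(f₂ + f₀) = 1498 × -0.00332/6.46468 ≈ -0.77 m/s.
So the scatterer in a fluid is moving at 0.77 m/s away from the emitter.

0.77 m/s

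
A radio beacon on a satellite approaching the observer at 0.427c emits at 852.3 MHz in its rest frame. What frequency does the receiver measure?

1345.0 MHz

Relativistic Doppler for frequency: f' = f₀ · √((1 + β)/(1 − β)).
f' = 852.3 × √(1.4270/0.5730) = 852.3 × 1.57810 ≈ 1345.0 MHz.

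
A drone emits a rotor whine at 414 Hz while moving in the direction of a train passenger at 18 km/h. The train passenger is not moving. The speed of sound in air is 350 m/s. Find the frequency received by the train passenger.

18 km/h = 5 m/s.
Moving source, stationary observer: f' = f · v/(v − v_s) since the source is approaching.
f' = 414 × 350/(350 − 5) = 414 × 350/345 ≈ 420 Hz.

420 Hz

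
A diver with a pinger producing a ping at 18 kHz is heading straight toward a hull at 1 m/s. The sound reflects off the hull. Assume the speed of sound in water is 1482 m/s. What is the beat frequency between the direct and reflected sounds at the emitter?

The hull receives the sound from a moving source: f₁ = f₀ · v/(v − v_e) = 18 × 1482/1481 ≈ 18.0122 kHz.
On the return leg the diver with a pinger is a moving observer: f₂ = f₁ · (v + v_e)/v = 18.0122 × 1483/1482 ≈ 18.0243 kHz.
Beat against the emitted tone (with f₀ = 18000 Hz): |f₂ − f₀| = 2v_e·f₀/(v − v_e) = 2 × 1 × 18000/1481 ≈ 24.3 Hz.

24.3 Hz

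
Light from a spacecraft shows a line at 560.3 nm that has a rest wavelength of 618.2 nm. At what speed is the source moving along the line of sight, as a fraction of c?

λ'/λ₀ = 0.9063 < 1 (blueshift), so the source is approaching.
λ'/λ₀ = √((1 − β)/(1 + β)) for an approaching source ⇒ β = (1 − r²)/(1 + r²) with r = λ'/λ₀.
β = (1 − 0.8215)/(1 + 0.8215) ≈ 0.098.

0.098c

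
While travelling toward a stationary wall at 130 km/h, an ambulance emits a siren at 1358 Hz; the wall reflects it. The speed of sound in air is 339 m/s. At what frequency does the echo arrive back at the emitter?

130 km/h = 36.11 m/s.
The wall receives the sound from a moving source: f₁ = f₀ · v/(v − v_e) = 1358 × 339/302.89 ≈ 1520 Hz.
On the return leg the ambulance is a moving observer: f₂ = f₁ · (v + v_e)/v = 1520 × 375.11/339 ≈ 1682 Hz.

1682 Hz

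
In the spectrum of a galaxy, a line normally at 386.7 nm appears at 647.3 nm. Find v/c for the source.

λ'/λ₀ = 1.6739 > 1 (redshift), so the source is receding.
λ'/λ₀ = √((1 + β)/(1 − β)) for a receding source ⇒ β = (r² − 1)/(r² + 1) with r = λ'/λ₀.
β = (2.8020 − 1)/(2.8020 + 1) ≈ 0.474.

0.474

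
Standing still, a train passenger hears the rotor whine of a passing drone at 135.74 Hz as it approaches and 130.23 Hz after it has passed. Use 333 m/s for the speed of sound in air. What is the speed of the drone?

6.9 m/s

f₁/f₂ = (v + v_s)/(v − v_s), so v_s = v · (f₁ − f₂)/(f₁ + f₂).
v_s = 333 × (135.74 − 130.23)/(135.74 + 130.23) = 333 × 5.51/265.97 ≈ 6.9 m/s.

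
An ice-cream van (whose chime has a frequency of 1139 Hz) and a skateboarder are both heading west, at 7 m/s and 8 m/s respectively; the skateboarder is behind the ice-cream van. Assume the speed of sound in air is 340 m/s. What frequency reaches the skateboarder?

The skateboarder is behind, so the ice-cream van is moving away from it while the skateboarder is moving toward the ice-cream van.
With source receding and observer approaching, f' = f · (v + v_o)/(v + v_s).
f' = 1139 × (340 + 8)/(340 + 7) = 1139 × 348/347 ≈ 1142 Hz.

1142 Hz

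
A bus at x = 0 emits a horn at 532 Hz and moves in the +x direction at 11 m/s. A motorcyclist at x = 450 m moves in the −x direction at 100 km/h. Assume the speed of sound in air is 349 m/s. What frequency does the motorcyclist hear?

100 km/h = 27.78 m/s.
The observer lies on the +x side, so the source is heading toward the observer and the observer is heading toward the source.
With source approaching and observer approaching, f' = f · (v + v_o)/(v − v_s).
f' = 532 × (349 + 27.78)/(349 − 11) = 532 × 376.78/338 ≈ 593 Hz.

593 Hz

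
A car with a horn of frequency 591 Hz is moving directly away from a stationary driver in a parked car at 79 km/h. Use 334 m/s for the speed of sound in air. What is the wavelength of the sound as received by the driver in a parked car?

60.2 cm

79 km/h = 21.94 m/s.
Moving source, stationary observer: f' = f · v/(v + v_s) since the source is receding.
f' = 591 × 334/(334 + 21.94) ≈ 555 Hz.
λ' = v/f' = 334/554.564 ≈ 60.2 cm.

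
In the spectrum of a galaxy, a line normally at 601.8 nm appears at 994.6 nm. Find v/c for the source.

0.464c

λ'/λ₀ = 1.6527 > 1 (redshift), so the source is receding.
λ'/λ₀ = √((1 + β)/(1 − β)) for a receding source ⇒ β = (r² − 1)/(r² + 1) with r = λ'/λ₀.
β = (2.7314 − 1)/(2.7314 + 1) ≈ 0.464.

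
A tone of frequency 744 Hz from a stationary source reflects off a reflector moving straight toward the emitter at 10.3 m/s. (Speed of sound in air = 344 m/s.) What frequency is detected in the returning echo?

790 Hz

At the reflector (a moving observer), f₁ = f₀ · (v + u)/v = 744 × 354.3/344 ≈ 766 Hz.
On reflection it acts as a source moving toward the stationary detector: f₂ = f₁ · v/(v − u) = 766 × 344/333.7 ≈ 790 Hz.
Equivalently f₂ = f₀ · (v + u)/(v − u).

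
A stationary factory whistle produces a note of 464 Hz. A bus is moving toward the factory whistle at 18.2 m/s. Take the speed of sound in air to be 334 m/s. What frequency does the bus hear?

Only the observer moves, toward the source, so f' = f · (v + v_o)/v.
f' = 464 × (334 + 18.2)/334 = 464 × 352.2/334 ≈ 489 Hz.

489 Hz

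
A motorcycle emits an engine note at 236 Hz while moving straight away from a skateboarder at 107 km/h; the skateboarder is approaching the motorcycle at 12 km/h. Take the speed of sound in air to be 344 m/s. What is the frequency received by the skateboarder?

107 km/h = 29.72 m/s; 12 km/h = 3.333 m/s.
With source receding and observer approaching, f' = f · (v + v_o)/(v + v_s).
f' = 236 × (344 + 3.333)/(344 + 29.72) = 236 × 347.33/373.72 ≈ 219 Hz.

219 Hz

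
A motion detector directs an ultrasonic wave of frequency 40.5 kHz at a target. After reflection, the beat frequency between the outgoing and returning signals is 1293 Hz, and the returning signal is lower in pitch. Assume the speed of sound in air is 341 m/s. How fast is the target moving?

5.5 m/s

Double Doppler shift off a moving reflector: f₂ = f₀ · (v + u)/(v − u) (u > 0 toward emitter).
Returning signal is lower, so f₂ = f₀ − Δf = 40500 − 1293 = 39207 Hz.
Rearranging, u = v · (f₂ − f₀)/(f₂ + f₀) = 341 × -1293/79707 ≈ -5.5 m/s.
So the target is moving at 5.5 m/s away from the emitter.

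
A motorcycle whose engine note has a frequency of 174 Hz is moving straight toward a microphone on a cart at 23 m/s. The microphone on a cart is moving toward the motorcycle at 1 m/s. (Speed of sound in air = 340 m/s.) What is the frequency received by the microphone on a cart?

187 Hz

Both move, so f' = f · (v + v_o)/(v − v_s).
f' = 174 × (340 + 1)/(340 − 23) = 174 × 341/317 ≈ 187 Hz.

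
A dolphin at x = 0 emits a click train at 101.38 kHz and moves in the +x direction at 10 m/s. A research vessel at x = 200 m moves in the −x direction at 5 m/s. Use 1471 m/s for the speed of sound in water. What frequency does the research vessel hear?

102.4 kHz

The observer lies on the +x side, so the source is heading toward the observer and the observer is heading toward the source.
General Doppler shift: f' = f · (v + v_o)/(v − v_s).
f' = 101.38 × (1471 + 5)/(1471 − 10) = 101.38 × 1476/1461 ≈ 102.4 kHz.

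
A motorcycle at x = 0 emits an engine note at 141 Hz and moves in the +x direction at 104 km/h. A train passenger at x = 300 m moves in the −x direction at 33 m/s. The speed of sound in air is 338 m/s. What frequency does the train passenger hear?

169 Hz

104 km/h = 28.89 m/s.
The observer lies on the +x side, so the source is heading toward the observer and the observer is heading toward the source.
General Doppler shift: f' = f · (v + v_o)/(v − v_s).
f' = 141 × (338 + 33)/(338 − 28.89) = 141 × 371/309.11 ≈ 169 Hz.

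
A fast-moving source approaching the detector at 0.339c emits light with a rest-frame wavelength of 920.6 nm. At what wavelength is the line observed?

Relativistic Doppler for wavelength: λ' = λ₀ · √((1 − β)/(1 + β)).
λ' = 920.6 × √(0.6610/1.3390) = 920.6 × 0.70260 ≈ 646.8 nm.

646.8 nm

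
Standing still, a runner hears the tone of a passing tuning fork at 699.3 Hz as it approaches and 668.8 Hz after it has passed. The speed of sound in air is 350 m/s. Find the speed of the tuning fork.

7.8 m/s

f₁/f₂ = (v + v_s)/(v − v_s), so v_s = v · (f₁ − f₂)/(f₁ + f₂).
v_s = 350 × (699.3 − 668.8)/(699.3 + 668.8) = 350 × 30.5/1368.1 ≈ 7.8 m/s.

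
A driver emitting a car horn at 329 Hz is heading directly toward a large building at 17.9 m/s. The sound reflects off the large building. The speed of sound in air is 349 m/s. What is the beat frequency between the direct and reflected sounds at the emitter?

35.6 Hz

The large building receives the sound from a moving source: f₁ = f₀ · v/(v − v_e) = 329 × 349/331.1 ≈ 346.8 Hz.
On the return leg the driver is a moving observer: f₂ = f₁ · (v + v_e)/v = 346.8 × 366.9/349 ≈ 364.6 Hz.
Equivalently f₂ = f₀ · (v + v_e)/(v − v_e).
Beat against the emitted tone: |f₂ − f₀| = 2v_e·f₀/(v − v_e) = 2 × 17.9 × 329/331.1 ≈ 35.6 Hz.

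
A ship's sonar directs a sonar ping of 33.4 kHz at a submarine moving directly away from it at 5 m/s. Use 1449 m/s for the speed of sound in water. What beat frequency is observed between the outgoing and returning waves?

230 Hz

At the submarine (a moving observer), f₁ = f₀ · (v − u)/v = 33.4 × 1444/1449 ≈ 33.285 kHz.
On reflection it acts as a source moving away from the stationary detector: f₂ = f₁ · v/(v + u) = 33.285 × 1449/1454 ≈ 33.170 kHz.
Beat frequency (with f₀ = 33400 Hz): |f₂ − f₀| = 2u·f₀/(v + u) = 2 × 5 × 33400/1454 ≈ 230 Hz.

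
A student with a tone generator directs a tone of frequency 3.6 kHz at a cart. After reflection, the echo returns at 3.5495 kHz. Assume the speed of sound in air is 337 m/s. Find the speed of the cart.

2.38 m/s

Double Doppler shift off a moving reflector: f₂ = f₀ · (v + u)/(v − u) (u > 0 toward emitter).
Rearranging, u = v · (f₂ − f₀)/(f₂ + f₀) = 337 × -0.0505/7.1495 ≈ -2.38 m/s.
So the cart is moving at 2.38 m/s away from the emitter.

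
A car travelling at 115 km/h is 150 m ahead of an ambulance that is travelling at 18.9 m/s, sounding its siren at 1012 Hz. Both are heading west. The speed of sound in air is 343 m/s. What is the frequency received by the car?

115 km/h = 31.94 m/s.
The car is ahead, so the ambulance is moving toward it while the car is moving away from the ambulance.
General Doppler shift: f' = f · (v − v_o)/(v − v_s).
f' = 1012 × (343 − 31.94)/(343 − 18.9) = 1012 × 311.06/324.1 ≈ 971 Hz.

971 Hz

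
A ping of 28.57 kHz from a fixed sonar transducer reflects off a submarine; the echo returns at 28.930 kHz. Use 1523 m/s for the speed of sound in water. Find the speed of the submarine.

9.5 m/s

Double Doppler shift off a moving reflector: f₂ = f₀ · (v + u)/(v − u) (u > 0 toward emitter).
Rearranging, u = v · (f₂ − f₀)/(f₂ + f₀) = 1523 × 0.360/57.500 ≈ 9.5 m/s.
So the submarine is moving at 9.5 m/s toward the emitter.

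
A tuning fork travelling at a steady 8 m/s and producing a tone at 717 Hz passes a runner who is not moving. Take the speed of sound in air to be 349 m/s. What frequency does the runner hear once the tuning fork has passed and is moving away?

Receding: f₂ = f · v/(v + v_s) = 717 × 349/357 ≈ 701 Hz.

701 Hz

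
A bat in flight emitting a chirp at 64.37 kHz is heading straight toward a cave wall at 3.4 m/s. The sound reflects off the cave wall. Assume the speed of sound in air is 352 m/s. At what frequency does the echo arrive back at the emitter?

The cave wall receives the sound from a moving source: f₁ = f₀ · v/(v − v_e) = 64.37 × 352/348.6 ≈ 65.0 kHz.
On the return leg the bat in flight is a moving observer: f₂ = f₁ · (v + v_e)/v = 65.0 × 355.4/352 ≈ 65.6 kHz.
Equivalently f₂ = f₀ · (v + v_e)/(v − v_e).

65.6 kHz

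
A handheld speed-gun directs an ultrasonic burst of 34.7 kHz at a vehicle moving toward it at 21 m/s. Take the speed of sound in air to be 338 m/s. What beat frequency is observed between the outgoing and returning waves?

4597 Hz

The vehicle first receives the wave as a moving observer: f₁ = f₀ · (v + u)/v = 34.7 × (338 + 21)/338 ≈ 36.86 kHz.
On reflection it acts as a source moving toward the stationary detector: f₂ = f₁ · v/(v − u) = 36.86 × 338/317 ≈ 39.30 kHz.
Equivalently f₂ = f₀ · (v + u)/(v − u).
Beat frequency (with f₀ = 34700 Hz): |f₂ − f₀| = 2u·f₀/(v − u) = 2 × 21 × 34700/317 ≈ 4597 Hz.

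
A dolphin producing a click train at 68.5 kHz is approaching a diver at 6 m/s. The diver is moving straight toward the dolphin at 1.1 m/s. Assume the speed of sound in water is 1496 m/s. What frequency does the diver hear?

Both move, so f' = f · (v + v_o)/(v − v_s).
f' = 68.5 × (1496 + 1.1)/(1496 − 6) = 68.5 × 1497.1/1490 ≈ 68.8 kHz.

68.8 kHz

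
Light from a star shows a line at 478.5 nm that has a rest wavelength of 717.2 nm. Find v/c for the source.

λ'/λ₀ = 0.6672 < 1 (blueshift), so the source is approaching.
λ'/λ₀ = √((1 − β)/(1 + β)) for an approaching source ⇒ β = (1 − r²)/(1 + r²) with r = λ'/λ₀.
β = (1 − 0.4451)/(1 + 0.4451) ≈ 0.384.

0.384c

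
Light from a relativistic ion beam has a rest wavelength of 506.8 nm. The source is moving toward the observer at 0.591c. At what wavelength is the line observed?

257.0 nm

Relativistic Doppler for wavelength: λ' = λ₀ · √((1 − β)/(1 + β)).
λ' = 506.8 × √(0.4090/1.5910) = 506.8 × 0.50702 ≈ 257.0 nm.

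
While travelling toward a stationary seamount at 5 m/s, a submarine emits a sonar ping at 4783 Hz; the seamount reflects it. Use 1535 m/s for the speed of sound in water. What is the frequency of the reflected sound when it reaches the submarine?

4814 Hz

The seamount receives the sound from a moving source: f₁ = f₀ · v/(v − v_e) = 4783 × 1535/1530 ≈ 4799 Hz.
On the return leg the submarine is a moving observer: f₂ = f₁ · (v + v_e)/v = 4799 × 1540/1535 ≈ 4814 Hz.
Equivalently f₂ = f₀ · (v + v_e)/(v − v_e).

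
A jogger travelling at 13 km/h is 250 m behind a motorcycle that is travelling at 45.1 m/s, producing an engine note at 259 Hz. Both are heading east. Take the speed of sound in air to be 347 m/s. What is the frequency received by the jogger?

13 km/h = 3.611 m/s.
The jogger is behind, so the motorcycle is moving away from it while the jogger is moving toward the motorcycle.
With source receding and observer approaching, f' = f · (v + v_o)/(v + v_s).
f' = 259 × (347 + 3.611)/(347 + 45.1) = 259 × 350.61/392.1 ≈ 232 Hz.

232 Hz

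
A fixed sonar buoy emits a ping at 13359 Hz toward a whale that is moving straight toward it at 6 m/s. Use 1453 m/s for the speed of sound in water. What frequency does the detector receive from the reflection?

The whale first receives the wave as a moving observer: f₁ = f₀ · (v + u)/v = 13359 × (1453 + 6)/1453 ≈ 13414 Hz.
The reflection then acts as a moving source: f₂ = f₁ · v/(v − u) ≈ 13470 Hz.

13470 Hz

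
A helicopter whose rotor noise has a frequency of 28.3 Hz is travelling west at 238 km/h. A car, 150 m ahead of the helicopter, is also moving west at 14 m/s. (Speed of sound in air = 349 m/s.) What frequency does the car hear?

238 km/h = 66.11 m/s.
The car is ahead, so the helicopter is moving toward it while the car is moving away from the helicopter.
With source approaching and observer receding, f' = f · (v − v_o)/(v − v_s).
f' = 28.3 × (349 − 14)/(349 − 66.11) = 28.3 × 335/282.89 ≈ 33.5 Hz.

33.5 Hz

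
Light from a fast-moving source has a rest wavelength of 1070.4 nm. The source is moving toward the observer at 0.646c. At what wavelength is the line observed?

Relativistic Doppler for wavelength: λ' = λ₀ · √((1 − β)/(1 + β)).
λ' = 1070.4 × √(0.3540/1.6460) = 1070.4 × 0.46375 ≈ 496.4 nm.

496.4 nm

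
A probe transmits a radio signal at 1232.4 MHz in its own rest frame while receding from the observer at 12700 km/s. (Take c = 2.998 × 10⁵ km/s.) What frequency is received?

β = v/c = 12700/299800 = 0.0424.
Relativistic Doppler for frequency: f' = f₀ · √((1 − β)/(1 + β)).
f' = 1232.4 × √(0.9576/1.0424) = 1232.4 × 0.95850 ≈ 1181.3 MHz.

1181.3 MHz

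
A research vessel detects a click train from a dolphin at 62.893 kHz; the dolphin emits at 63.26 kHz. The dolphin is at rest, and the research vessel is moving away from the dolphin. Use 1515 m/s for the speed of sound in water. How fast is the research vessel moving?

8.8 m/s

f' = f · (v − v_o)/v ⇒ v_o = v · |f'/f − 1|.
v_o = 1515 × |62.893/63.26 − 1| = 1515 × 0.005801 ≈ 8.8 m/s.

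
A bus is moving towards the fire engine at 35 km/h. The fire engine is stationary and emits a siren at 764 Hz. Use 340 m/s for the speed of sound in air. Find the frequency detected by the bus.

35 km/h = 9.722 m/s.
Only the observer moves, toward the source, so f' = f · (v + v_o)/v.
f' = 764 × (340 + 9.722)/340 = 764 × 349.72/340 ≈ 786 Hz.

786 Hz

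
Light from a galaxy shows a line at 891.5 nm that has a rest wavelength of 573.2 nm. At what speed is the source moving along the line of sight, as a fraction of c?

0.415c

λ'/λ₀ = 1.5553 > 1 (redshift), so the source is receding.
λ'/λ₀ = √((1 + β)/(1 − β)) for a receding source ⇒ β = (r² − 1)/(r² + 1) with r = λ'/λ₀.
β = (2.4190 − 1)/(2.4190 + 1) ≈ 0.415.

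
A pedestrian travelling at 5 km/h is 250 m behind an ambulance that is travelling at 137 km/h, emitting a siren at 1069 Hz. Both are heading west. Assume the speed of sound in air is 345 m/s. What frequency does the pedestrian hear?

137 km/h = 38.06 m/s; 5 km/h = 1.389 m/s.
The pedestrian is behind, so the ambulance is moving away from it while the pedestrian is moving toward the ambulance.
Both move, so f' = f · (v + v_o)/(v + v_s).
f' = 1069 × (345 + 1.389)/(345 + 38.06) = 1069 × 346.39/383.06 ≈ 967 Hz.

967 Hz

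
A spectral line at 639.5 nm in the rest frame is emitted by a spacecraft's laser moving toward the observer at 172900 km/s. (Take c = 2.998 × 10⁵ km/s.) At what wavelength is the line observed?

β = v/c = 172900/299800 = 0.5767.
Relativistic Doppler for wavelength: λ' = λ₀ · √((1 − β)/(1 + β)).
λ' = 639.5 × √(0.4233/1.5767) = 639.5 × 0.51813 ≈ 331.3 nm.

331.3 nm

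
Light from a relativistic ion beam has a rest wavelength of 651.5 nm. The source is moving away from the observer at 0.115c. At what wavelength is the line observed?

731.3 nm

Relativistic Doppler for wavelength: λ' = λ₀ · √((1 + β)/(1 − β)).
λ' = 651.5 × √(1.1150/0.8850) = 651.5 × 1.12245 ≈ 731.3 nm.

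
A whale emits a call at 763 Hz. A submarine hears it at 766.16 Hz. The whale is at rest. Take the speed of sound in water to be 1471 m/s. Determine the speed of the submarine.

f' > f, so the submarine is approaching.
f' = f · (v + v_o)/v ⇒ v_o = v · |f'/f − 1|.
v_o = 1471 × |766.16/763 − 1| = 1471 × 0.004142 ≈ 6.1 m/s.

6.1 m/s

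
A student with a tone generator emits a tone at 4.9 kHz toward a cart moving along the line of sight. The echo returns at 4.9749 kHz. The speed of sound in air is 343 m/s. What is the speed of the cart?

Double Doppler shift off a moving reflector: f₂ = f₀ · (v + u)/(v − u) (u > 0 toward emitter).
Rearranging, u = v · (f₂ − f₀)/(f₂ + f₀) = 343 × 0.0749/9.8749 ≈ 2.60 m/s.
So the cart is moving at 2.60 m/s toward the emitter.

2.60 m/s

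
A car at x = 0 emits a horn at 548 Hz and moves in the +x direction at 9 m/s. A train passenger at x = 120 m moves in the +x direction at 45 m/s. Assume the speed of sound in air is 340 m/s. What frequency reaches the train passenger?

488 Hz

The observer lies on the +x side, so the source is heading toward the observer and the observer is heading away from the source.
General Doppler shift: f' = f · (v − v_o)/(v − v_s).
f' = 548 × (340 − 45)/(340 − 9) = 548 × 295/331 ≈ 488 Hz.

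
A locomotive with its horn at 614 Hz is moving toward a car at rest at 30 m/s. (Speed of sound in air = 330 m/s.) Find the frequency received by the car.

675 Hz

With the source moving toward a stationary observer, f' = f · v/(v − v_s).
f' = 614 × 330/(330 − 30) = 614 × 330/300 ≈ 675 Hz.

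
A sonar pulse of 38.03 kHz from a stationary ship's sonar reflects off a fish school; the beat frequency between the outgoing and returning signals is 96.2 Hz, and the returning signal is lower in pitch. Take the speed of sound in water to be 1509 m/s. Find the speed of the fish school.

1.91 m/s

Double Doppler shift off a moving reflector: f₂ = f₀ · (v + u)/(v − u) (u > 0 toward emitter).
Returning signal is lower, so f₂ = f₀ − Δf = 38030 − 96.2 = 37933.8 Hz.
Rearranging, u = v · (f₂ − f₀)/(f₂ + f₀) = 1509 × -96.2/75963.8 ≈ -1.91 m/s.
So the fish school is moving at 1.91 m/s away from the emitter.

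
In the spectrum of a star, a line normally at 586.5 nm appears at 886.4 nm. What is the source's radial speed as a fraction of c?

0.391

λ'/λ₀ = 1.5113 > 1 (redshift), so the source is receding.
λ'/λ₀ = √((1 + β)/(1 − β)) for a receding source ⇒ β = (r² − 1)/(r² + 1) with r = λ'/λ₀.
β = (2.2841 − 1)/(2.2841 + 1) ≈ 0.391.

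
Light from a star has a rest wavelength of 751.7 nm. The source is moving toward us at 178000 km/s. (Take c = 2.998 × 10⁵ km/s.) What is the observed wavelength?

379.5 nm

β = v/c = 178000/299800 = 0.5937.
Relativistic Doppler for wavelength: λ' = λ₀ · √((1 − β)/(1 + β)).
λ' = 751.7 × √(0.4063/1.5937) = 751.7 × 0.50489 ≈ 379.5 nm.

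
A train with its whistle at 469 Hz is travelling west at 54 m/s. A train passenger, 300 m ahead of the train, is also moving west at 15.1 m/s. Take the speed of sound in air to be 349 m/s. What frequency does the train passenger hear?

531 Hz

The train passenger is ahead, so the train is moving toward it while the train passenger is moving away from the train.
With source approaching and observer receding, f' = f · (v − v_o)/(v − v_s).
f' = 469 × (349 − 15.1)/(349 − 54) = 469 × 333.9/295 ≈ 531 Hz.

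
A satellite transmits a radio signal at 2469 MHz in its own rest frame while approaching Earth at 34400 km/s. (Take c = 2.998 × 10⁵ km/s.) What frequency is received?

β = v/c = 34400/299800 = 0.1147.
Relativistic Doppler for frequency: f' = f₀ · √((1 + β)/(1 − β)).
f' = 2469 × √(1.1147/0.8853) = 2469 × 1.12215 ≈ 2770.6 MHz.

2770.6 MHz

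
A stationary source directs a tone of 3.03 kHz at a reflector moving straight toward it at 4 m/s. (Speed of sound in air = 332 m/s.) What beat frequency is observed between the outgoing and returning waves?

The reflector first receives the wave as a moving observer: f₁ = f₀ · (v + u)/v = 3.03 × (332 + 4)/332 ≈ 3.0665 kHz.
On reflection it acts as a source moving toward the stationary detector: f₂ = f₁ · v/(v − u) = 3.0665 × 332/328 ≈ 3.1039 kHz.
Beat frequency (with f₀ = 3030 Hz): |f₂ − f₀| = 2u·f₀/(v − u) = 2 × 4 × 3030/328 ≈ 74 Hz.

74 Hz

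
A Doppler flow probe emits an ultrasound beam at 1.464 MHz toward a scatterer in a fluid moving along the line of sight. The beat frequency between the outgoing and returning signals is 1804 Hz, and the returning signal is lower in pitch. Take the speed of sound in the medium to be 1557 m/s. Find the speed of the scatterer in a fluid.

0.96 m/s

Double Doppler shift off a moving reflector: f₂ = f₀ · (v + u)/(v − u) (u > 0 toward emitter).
Returning signal is lower, so f₂ = f₀ − Δf = 1464000 − 1804 = 1462196 Hz.
Rearranging, u = v · (f₂ − f₀)/(f₂ + f₀) = 1557 × -1804/2926196 ≈ -0.96 m/s.
So the scatterer in a fluid is moving at 0.96 m/s away from the emitter.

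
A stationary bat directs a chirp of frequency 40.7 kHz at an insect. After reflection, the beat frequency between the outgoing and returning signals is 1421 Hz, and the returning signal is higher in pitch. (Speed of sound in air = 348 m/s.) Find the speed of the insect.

6.0 m/s

Double Doppler shift off a moving reflector: f₂ = f₀ · (v + u)/(v − u) (u > 0 toward emitter).
Returning signal is higher, so f₂ = f₀ + Δf = 40700 + 1421 = 42121 Hz.
Rearranging, u = v · (f₂ − f₀)/(f₂ + f₀) = 348 × 1421/82821 ≈ 6.0 m/s.
So the insect is moving at 6.0 m/s toward the emitter.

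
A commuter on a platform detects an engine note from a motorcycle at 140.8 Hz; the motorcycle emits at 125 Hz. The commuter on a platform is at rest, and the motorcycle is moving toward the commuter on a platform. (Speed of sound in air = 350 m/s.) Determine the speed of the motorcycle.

39 m/s

f' = f · v/(v − v_s) ⇒ v_s = v · |1 − f/f'|.
v_s = 350 × |1 − 125/140.8| = 350 × 0.1122 ≈ 39 m/s.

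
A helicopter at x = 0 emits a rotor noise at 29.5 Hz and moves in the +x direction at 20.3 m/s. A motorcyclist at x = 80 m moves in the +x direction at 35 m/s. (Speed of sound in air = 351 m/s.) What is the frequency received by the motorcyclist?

28.2 Hz

The observer lies on the +x side, so the source is heading toward the observer and the observer is heading away from the source.
General Doppler shift: f' = f · (v − v_o)/(v − v_s).
f' = 29.5 × (351 − 35)/(351 − 20.3) = 29.5 × 316/330.7 ≈ 28.2 Hz.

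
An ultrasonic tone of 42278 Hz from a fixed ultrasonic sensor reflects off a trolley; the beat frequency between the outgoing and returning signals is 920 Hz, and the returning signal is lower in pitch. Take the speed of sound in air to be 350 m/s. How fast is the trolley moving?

3.9 m/s

Double Doppler shift off a moving reflector: f₂ = f₀ · (v + u)/(v − u) (u > 0 toward emitter).
Returning signal is lower, so f₂ = f₀ − Δf = 42278 − 920 = 41358 Hz.
Rearranging, u = v · (f₂ − f₀)/(f₂ + f₀) = 350 × -920/83636 ≈ -3.9 m/s.
So the trolley is moving at 3.9 m/s away from the emitter.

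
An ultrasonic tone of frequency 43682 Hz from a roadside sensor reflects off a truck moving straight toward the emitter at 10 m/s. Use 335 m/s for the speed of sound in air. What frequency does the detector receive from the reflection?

The truck first receives the wave as a moving observer: f₁ = f₀ · (v + u)/v = 43682 × (335 + 10)/335 ≈ 44986 Hz.
On reflection it acts as a source moving toward the stationary detector: f₂ = f₁ · v/(v − u) = 44986 × 335/325 ≈ 46370 Hz.

46370 Hz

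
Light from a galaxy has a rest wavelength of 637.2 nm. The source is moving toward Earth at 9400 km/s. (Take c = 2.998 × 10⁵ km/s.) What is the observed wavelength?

617.5 nm

β = v/c = 9400/299800 = 0.0314.
Relativistic Doppler for wavelength: λ' = λ₀ · √((1 − β)/(1 + β)).
λ' = 637.2 × √(0.9686/1.0314) = 637.2 × 0.96912 ≈ 617.5 nm.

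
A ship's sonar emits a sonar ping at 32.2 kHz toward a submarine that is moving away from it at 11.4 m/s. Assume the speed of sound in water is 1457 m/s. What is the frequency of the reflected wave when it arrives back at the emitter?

31.7 kHz

The submarine first receives the wave as a moving observer: f₁ = f₀ · (v − u)/v = 32.2 × (1457 − 11.4)/1457 ≈ 31.9 kHz.
On reflection it acts as a source moving away from the stationary detector: f₂ = f₁ · v/(v + u) = 31.9 × 1457/1468.4 ≈ 31.7 kHz.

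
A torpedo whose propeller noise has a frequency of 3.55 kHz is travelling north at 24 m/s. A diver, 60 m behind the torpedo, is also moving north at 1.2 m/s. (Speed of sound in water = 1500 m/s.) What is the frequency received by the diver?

The diver is behind, so the torpedo is moving away from it while the diver is moving toward the torpedo.
Both move, so f' = f · (v + v_o)/(v + v_s).
f' = 3.55 × (1500 + 1.2)/(1500 + 24) = 3.55 × 1501.2/1524 ≈ 3.50 kHz.

3.50 kHz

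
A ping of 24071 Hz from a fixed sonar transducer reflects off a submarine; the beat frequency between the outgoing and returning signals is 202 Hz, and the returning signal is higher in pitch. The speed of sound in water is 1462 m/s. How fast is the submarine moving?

Double Doppler shift off a moving reflector: f₂ = f₀ · (v + u)/(v − u) (u > 0 toward emitter).
Returning signal is higher, so f₂ = f₀ + Δf = 24071 + 202 = 24273 Hz.
Rearranging, u = v · (f₂ − f₀)/(f₂ + f₀) = 1462 × 202/48344 ≈ 6.1 m/s.
So the submarine is moving at 6.1 m/s toward the emitter.

6.1 m/s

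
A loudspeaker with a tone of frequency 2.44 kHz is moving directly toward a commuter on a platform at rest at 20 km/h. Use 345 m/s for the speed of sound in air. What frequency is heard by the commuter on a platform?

2.48 kHz

20 km/h = 5.556 m/s.
With the source moving toward a stationary observer, f' = f · v/(v − v_s).
f' = 2.44 × 345/(345 − 5.556) = 2.44 × 345/339.4 ≈ 2.48 kHz.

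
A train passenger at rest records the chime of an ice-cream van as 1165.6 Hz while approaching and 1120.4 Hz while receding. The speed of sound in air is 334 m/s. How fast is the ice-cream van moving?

f₁/f₂ = (v + v_s)/(v − v_s), so v_s = v · (f₁ − f₂)/(f₁ + f₂).
v_s = 334 × (1165.6 − 1120.4)/(1165.6 + 1120.4) = 334 × 45.2/2286.0 ≈ 6.6 m/s.

6.6 m/s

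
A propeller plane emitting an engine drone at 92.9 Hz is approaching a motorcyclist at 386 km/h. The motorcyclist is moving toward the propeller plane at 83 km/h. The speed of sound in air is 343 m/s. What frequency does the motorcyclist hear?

386 km/h = 107.2 m/s; 83 km/h = 23.06 m/s.
With source approaching and observer approaching, f' = f · (v + v_o)/(v − v_s).
f' = 92.9 × (343 + 23.06)/(343 − 107.2) = 92.9 × 366.06/235.78 ≈ 144 Hz.

144 Hz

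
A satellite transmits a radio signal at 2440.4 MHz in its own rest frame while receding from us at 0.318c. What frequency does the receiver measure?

Relativistic Doppler for frequency: f' = f₀ · √((1 − β)/(1 + β)).
f' = 2440.4 × √(0.6820/1.3180) = 2440.4 × 0.71934 ≈ 1755.5 MHz.

1755.5 MHz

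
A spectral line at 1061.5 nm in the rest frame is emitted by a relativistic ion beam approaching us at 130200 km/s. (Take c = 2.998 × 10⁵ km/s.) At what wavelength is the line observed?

666.7 nm

β = v/c = 130200/299800 = 0.4343.
Relativistic Doppler for wavelength: λ' = λ₀ · √((1 − β)/(1 + β)).
λ' = 1061.5 × √(0.5657/1.4343) = 1061.5 × 0.62803 ≈ 666.7 nm.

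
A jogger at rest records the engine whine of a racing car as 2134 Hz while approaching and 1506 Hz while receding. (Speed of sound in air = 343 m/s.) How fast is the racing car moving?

59 m/s

f₁/f₂ = (v + v_s)/(v − v_s), so v_s = v · (f₁ − f₂)/(f₁ + f₂).
v_s = 343 × (2134 − 1506)/(2134 + 1506) = 343 × 628/3640 ≈ 59 m/s.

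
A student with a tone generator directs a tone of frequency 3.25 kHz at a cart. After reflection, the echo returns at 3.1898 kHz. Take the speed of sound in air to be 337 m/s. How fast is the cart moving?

Double Doppler shift off a moving reflector: f₂ = f₀ · (v + u)/(v − u) (u > 0 toward emitter).
Rearranging, u = v · (f₂ − f₀)/(f₂ + f₀) = 337 × -0.0602/6.4398 ≈ -3.2 m/s.
So the cart is moving at 3.2 m/s away from the emitter.

3.2 m/s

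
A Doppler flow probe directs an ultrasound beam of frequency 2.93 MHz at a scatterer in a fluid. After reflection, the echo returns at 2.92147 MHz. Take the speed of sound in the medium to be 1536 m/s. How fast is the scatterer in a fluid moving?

Double Doppler shift off a moving reflector: f₂ = f₀ · (v + u)/(v − u) (u > 0 toward emitter).
Rearranging, u = v · (f₂ − f₀)/(f₂ + f₀) = 1536 × -0.00853/5.85147 ≈ -2.24 m/s.
So the scatterer in a fluid is moving at 2.24 m/s away from the emitter.

2.24 m/s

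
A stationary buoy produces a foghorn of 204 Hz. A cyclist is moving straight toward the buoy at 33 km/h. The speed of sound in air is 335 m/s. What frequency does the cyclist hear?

210 Hz

33 km/h = 9.167 m/s.
Moving observer, stationary source: f' = f · (v + v_o)/v.
f' = 204 × (335 + 9.167)/335 = 204 × 344.17/335 ≈ 210 Hz.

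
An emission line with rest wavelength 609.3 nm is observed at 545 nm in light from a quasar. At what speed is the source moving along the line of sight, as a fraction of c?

λ'/λ₀ = 0.8945 < 1 (blueshift), so the source is approaching.
λ'/λ₀ = √((1 − β)/(1 + β)) for an approaching source ⇒ β = (1 − r²)/(1 + r²) with r = λ'/λ₀.
β = (1 − 0.8001)/(1 + 0.8001) ≈ 0.111.

0.111c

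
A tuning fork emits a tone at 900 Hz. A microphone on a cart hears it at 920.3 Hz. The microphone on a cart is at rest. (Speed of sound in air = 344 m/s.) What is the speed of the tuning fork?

f' > f, so the tuning fork is approaching.
f' = f · v/(v − v_s) ⇒ v_s = v · |1 − f/f'|.
v_s = 344 × |1 − 900/920.3| = 344 × 0.02206 ≈ 7.6 m/s.

7.6 m/s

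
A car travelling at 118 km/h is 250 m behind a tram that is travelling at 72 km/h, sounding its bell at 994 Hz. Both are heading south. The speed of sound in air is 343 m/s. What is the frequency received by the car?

72 km/h = 20 m/s; 118 km/h = 32.78 m/s.
The car is behind, so the tram is moving away from it while the car is moving toward the tram.
With source receding and observer approaching, f' = f · (v + v_o)/(v + v_s).
f' = 994 × (343 + 32.78)/(343 + 20) = 994 × 375.78/363 ≈ 1029 Hz.

1029 Hz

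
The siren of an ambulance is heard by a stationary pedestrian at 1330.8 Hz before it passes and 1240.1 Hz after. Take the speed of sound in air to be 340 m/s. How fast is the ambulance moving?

12.0 m/s

f₁/f₂ = (v + v_s)/(v − v_s), so v_s = v · (f₁ − f₂)/(f₁ + f₂).
v_s = 340 × (1330.8 − 1240.1)/(1330.8 + 1240.1) = 340 × 90.7/2570.9 ≈ 12.0 m/s.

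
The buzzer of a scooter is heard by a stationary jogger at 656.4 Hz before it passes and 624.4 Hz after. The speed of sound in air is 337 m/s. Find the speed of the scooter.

8.4 m/s

f₁/f₂ = (v + v_s)/(v − v_s), so v_s = v · (f₁ − f₂)/(f₁ + f₂).
v_s = 337 × (656.4 − 624.4)/(656.4 + 624.4) = 337 × 32.0/1280.8 ≈ 8.4 m/s.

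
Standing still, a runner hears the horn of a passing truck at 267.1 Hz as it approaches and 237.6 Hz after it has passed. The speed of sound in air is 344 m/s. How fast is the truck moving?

20.1 m/s

f₁/f₂ = (v + v_s)/(v − v_s), so v_s = v · (f₁ − f₂)/(f₁ + f₂).
v_s = 344 × (267.1 − 237.6)/(267.1 + 237.6) = 344 × 29.5/504.7 ≈ 20.1 m/s.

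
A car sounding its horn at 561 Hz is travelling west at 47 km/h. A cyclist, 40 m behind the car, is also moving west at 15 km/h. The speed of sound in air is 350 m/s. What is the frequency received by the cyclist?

547 Hz

47 km/h = 13.06 m/s; 15 km/h = 4.167 m/s.
The cyclist is behind, so the car is moving away from it while the cyclist is moving toward the car.
With source receding and observer approaching, f' = f · (v + v_o)/(v + v_s).
f' = 561 × (350 + 4.167)/(350 + 13.06) = 561 × 354.17/363.06 ≈ 547 Hz.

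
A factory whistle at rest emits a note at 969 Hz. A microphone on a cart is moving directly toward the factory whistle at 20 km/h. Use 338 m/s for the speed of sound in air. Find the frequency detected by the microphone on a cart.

20 km/h = 5.556 m/s.
Only the observer moves, toward the source, so f' = f · (v + v_o)/v.
f' = 969 × (338 + 5.556)/338 = 969 × 343.56/338 ≈ 985 Hz.

985 Hz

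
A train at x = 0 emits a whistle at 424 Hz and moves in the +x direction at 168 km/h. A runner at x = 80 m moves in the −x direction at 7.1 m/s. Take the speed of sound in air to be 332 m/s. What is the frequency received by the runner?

168 km/h = 46.67 m/s.
The observer lies on the +x side, so the source is heading toward the observer and the observer is heading toward the source.
Both move, so f' = f · (v + v_o)/(v − v_s).
f' = 424 × (332 + 7.1)/(332 − 46.67) = 424 × 339.1/285.33 ≈ 504 Hz.

504 Hz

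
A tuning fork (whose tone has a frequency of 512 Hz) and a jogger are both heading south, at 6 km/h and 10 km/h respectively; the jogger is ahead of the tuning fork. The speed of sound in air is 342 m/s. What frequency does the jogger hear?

6 km/h = 1.667 m/s; 10 km/h = 2.778 m/s.
The jogger is ahead, so the tuning fork is moving toward it while the jogger is moving away from the tuning fork.
With source approaching and observer receding, f' = f · (v − v_o)/(v − v_s).
f' = 512 × (342 − 2.778)/(342 − 1.667) = 512 × 339.22/340.33 ≈ 510 Hz.

510 Hz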